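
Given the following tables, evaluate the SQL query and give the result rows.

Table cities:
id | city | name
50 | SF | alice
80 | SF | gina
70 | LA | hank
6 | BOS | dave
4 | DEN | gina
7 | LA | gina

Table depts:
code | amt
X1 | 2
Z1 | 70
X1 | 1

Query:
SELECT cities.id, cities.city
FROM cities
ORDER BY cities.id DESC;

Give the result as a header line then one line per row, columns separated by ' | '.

== RESULT ==
cities.id | cities.city
80 | SF
70 | LA
50 | SF
7 | LA
6 | BOS
4 | DEN

Derivation:
After SELECT (6 rows):
cities.id | cities.city
50 | SF
80 | SF
70 | LA
6 | BOS
4 | DEN
7 | LA
After ORDER BY (6 rows):
cities.id | cities.city
80 | SF
70 | LA
50 | SF
7 | LA
6 | BOS
4 | DEN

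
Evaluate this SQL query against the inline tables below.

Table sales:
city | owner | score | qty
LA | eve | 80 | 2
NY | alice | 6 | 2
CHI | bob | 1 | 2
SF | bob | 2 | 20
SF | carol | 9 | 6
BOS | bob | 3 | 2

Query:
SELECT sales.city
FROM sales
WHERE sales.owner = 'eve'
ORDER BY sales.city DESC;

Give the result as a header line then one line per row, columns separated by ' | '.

== RESULT ==
sales.city
LA

Derivation:
After WHERE (1 rows):
sales.city | sales.owner | sales.score | sales.qty
LA | eve | 80 | 2
After SELECT (1 rows):
sales.city
LA
After ORDER BY (1 rows):
sales.city
LA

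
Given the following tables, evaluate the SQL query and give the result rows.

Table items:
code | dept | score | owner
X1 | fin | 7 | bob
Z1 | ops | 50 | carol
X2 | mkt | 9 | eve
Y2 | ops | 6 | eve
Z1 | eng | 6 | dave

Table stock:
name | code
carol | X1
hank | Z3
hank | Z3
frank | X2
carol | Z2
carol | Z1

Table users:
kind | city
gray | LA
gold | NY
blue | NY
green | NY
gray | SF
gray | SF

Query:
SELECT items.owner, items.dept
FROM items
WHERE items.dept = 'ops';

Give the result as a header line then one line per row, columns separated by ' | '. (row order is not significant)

== RESULT ==
items.owner | items.dept
carol | ops
eve | ops

Derivation:
After WHERE (2 rows):
items.code | items.dept | items.score | items.owner
Z1 | ops | 50 | carol
Y2 | ops | 6 | eve
After SELECT (2 rows):
items.owner | items.dept
carol | ops
eve | ops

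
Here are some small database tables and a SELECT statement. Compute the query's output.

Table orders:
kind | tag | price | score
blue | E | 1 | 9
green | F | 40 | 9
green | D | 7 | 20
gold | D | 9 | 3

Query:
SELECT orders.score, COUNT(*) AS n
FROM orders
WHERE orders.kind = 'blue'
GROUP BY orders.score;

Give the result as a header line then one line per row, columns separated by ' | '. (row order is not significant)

== RESULT ==
orders.score | n
9 | 1

Derivation:
After WHERE (1 rows):
orders.kind | orders.tag | orders.price | orders.score
blue | E | 1 | 9
After GROUP BY (1 rows):
orders.score | n
9 | 1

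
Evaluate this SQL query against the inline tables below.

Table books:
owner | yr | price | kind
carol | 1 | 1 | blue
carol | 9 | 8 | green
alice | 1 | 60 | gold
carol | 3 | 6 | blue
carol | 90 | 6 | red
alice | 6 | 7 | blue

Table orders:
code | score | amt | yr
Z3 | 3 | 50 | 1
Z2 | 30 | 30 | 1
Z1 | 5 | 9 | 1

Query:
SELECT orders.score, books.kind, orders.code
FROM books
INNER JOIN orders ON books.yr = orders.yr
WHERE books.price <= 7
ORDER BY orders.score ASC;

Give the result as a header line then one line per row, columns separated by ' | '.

== RESULT ==
orders.score | books.kind | orders.code
3 | blue | Z3
5 | blue | Z1
30 | blue | Z2

Derivation:
After JOIN orders (6 rows):
books.owner | books.yr | books.price | books.kind | orders.code | orders.score | orders.amt | orders.yr
carol | 1 | 1 | blue | Z3 | 3 | 50 | 1
carol | 1 | 1 | blue | Z2 | 30 | 30 | 1
carol | 1 | 1 | blue | Z1 | 5 | 9 | 1
alice | 1 | 60 | gold | Z3 | 3 | 50 | 1
alice | 1 | 60 | gold | Z2 | 30 | 30 | 1
alice | 1 | 60 | gold | Z1 | 5 | 9 | 1
After WHERE (3 rows):
books.owner | books.yr | books.price | books.kind | orders.code | orders.score | orders.amt | orders.yr
carol | 1 | 1 | blue | Z3 | 3 | 50 | 1
carol | 1 | 1 | blue | Z2 | 30 | 30 | 1
carol | 1 | 1 | blue | Z1 | 5 | 9 | 1
After SELECT (3 rows):
orders.score | books.kind | orders.code
3 | blue | Z3
30 | blue | Z2
5 | blue | Z1
After ORDER BY (3 rows):
orders.score | books.kind | orders.code
3 | blue | Z3
5 | blue | Z1
30 | blue | Z2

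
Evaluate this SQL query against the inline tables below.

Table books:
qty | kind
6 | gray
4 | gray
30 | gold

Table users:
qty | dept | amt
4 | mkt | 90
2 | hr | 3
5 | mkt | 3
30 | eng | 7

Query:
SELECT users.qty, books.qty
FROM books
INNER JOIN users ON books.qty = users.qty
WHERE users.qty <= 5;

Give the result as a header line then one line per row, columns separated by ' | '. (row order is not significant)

After JOIN users (2 rows):
books.qty | books.kind | users.qty | users.dept | users.amt
4 | gray | 4 | mkt | 90
30 | gold | 30 | eng | 7
After WHERE (1 rows):
books.qty | books.kind | users.qty | users.dept | users.amt
4 | gray | 4 | mkt | 90
After SELECT (1 rows):
users.qty | books.qty
4 | 4

== RESULT ==
users.qty | books.qty
4 | 4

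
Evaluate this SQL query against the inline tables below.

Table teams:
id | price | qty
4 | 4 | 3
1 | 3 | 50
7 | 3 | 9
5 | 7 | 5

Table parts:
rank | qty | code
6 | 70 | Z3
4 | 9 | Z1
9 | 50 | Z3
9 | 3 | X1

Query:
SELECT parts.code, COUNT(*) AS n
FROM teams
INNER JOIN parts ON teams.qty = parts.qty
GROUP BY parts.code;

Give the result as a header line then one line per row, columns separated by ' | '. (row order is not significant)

== RESULT ==
parts.code | n
X1 | 1
Z3 | 1
Z1 | 1

Derivation:
After JOIN parts (3 rows):
teams.id | teams.price | teams.qty | parts.rank | parts.qty | parts.code
4 | 4 | 3 | 9 | 3 | X1
1 | 3 | 50 | 9 | 50 | Z3
7 | 3 | 9 | 4 | 9 | Z1
After GROUP BY (3 rows):
parts.code | n
X1 | 1
Z3 | 1
Z1 | 1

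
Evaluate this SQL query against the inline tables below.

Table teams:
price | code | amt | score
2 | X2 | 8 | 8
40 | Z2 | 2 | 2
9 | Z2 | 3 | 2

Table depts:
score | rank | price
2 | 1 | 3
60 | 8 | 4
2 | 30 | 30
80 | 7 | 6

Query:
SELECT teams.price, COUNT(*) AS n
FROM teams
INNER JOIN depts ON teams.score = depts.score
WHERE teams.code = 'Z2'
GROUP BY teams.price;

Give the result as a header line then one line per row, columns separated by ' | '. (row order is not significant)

After JOIN depts (4 rows):
teams.price | teams.code | teams.amt | teams.score | depts.score | depts.rank | depts.price
40 | Z2 | 2 | 2 | 2 | 1 | 3
40 | Z2 | 2 | 2 | 2 | 30 | 30
9 | Z2 | 3 | 2 | 2 | 1 | 3
9 | Z2 | 3 | 2 | 2 | 30 | 30
After WHERE (4 rows):
teams.price | teams.code | teams.amt | teams.score | depts.score | depts.rank | depts.price
40 | Z2 | 2 | 2 | 2 | 1 | 3
40 | Z2 | 2 | 2 | 2 | 30 | 30
9 | Z2 | 3 | 2 | 2 | 1 | 3
9 | Z2 | 3 | 2 | 2 | 30 | 30
After GROUP BY (2 rows):
teams.price | n
40 | 2
9 | 2

== RESULT ==
teams.price | n
40 | 2
9 | 2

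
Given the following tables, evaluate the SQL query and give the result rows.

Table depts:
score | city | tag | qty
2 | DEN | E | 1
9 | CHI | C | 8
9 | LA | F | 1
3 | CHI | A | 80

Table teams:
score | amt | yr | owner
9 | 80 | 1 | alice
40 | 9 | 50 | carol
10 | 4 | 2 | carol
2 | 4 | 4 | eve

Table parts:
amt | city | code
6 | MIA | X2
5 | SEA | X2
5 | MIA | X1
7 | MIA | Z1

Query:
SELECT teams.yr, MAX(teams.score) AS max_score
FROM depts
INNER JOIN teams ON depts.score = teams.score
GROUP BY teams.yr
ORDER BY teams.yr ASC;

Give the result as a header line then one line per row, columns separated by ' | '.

After JOIN teams (3 rows):
depts.score | depts.city | depts.tag | depts.qty | teams.score | teams.amt | teams.yr | teams.owner
2 | DEN | E | 1 | 2 | 4 | 4 | eve
9 | CHI | C | 8 | 9 | 80 | 1 | alice
9 | LA | F | 1 | 9 | 80 | 1 | alice
After GROUP BY (2 rows):
teams.yr | max_score
4 | 2
1 | 9
After ORDER BY (2 rows):
teams.yr | max_score
1 | 9
4 | 2

== RESULT ==
teams.yr | max_score
1 | 9
4 | 2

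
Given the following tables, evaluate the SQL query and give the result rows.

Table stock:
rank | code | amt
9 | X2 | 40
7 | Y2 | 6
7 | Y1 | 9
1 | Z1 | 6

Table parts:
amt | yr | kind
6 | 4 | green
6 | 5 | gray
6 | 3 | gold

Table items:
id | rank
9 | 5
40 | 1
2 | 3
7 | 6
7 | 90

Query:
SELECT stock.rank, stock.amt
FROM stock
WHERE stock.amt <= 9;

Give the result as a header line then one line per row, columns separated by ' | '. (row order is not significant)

== RESULT ==
stock.rank | stock.amt
7 | 6
7 | 9
1 | 6

Derivation:
After WHERE (3 rows):
stock.rank | stock.code | stock.amt
7 | Y2 | 6
7 | Y1 | 9
1 | Z1 | 6
After SELECT (3 rows):
stock.rank | stock.amt
7 | 6
7 | 9
1 | 6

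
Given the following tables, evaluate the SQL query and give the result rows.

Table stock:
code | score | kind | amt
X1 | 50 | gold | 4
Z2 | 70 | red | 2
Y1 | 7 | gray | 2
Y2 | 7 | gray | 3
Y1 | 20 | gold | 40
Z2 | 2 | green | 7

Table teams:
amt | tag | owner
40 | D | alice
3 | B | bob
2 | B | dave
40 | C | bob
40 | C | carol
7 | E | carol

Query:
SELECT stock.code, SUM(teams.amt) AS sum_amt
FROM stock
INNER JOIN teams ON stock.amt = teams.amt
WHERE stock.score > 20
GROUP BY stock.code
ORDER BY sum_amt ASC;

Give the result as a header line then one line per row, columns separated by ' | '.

After JOIN teams (7 rows):
stock.code | stock.score | stock.kind | stock.amt | teams.amt | teams.tag | teams.owner
Z2 | 70 | red | 2 | 2 | B | dave
Y1 | 7 | gray | 2 | 2 | B | dave
Y2 | 7 | gray | 3 | 3 | B | bob
Y1 | 20 | gold | 40 | 40 | D | alice
Y1 | 20 | gold | 40 | 40 | C | bob
Y1 | 20 | gold | 40 | 40 | C | carol
Z2 | 2 | green | 7 | 7 | E | carol
After WHERE (1 rows):
stock.code | stock.score | stock.kind | stock.amt | teams.amt | teams.tag | teams.owner
Z2 | 70 | red | 2 | 2 | B | dave
After GROUP BY (1 rows):
stock.code | sum_amt
Z2 | 2
After ORDER BY (1 rows):
stock.code | sum_amt
Z2 | 2

== RESULT ==
stock.code | sum_amt
Z2 | 2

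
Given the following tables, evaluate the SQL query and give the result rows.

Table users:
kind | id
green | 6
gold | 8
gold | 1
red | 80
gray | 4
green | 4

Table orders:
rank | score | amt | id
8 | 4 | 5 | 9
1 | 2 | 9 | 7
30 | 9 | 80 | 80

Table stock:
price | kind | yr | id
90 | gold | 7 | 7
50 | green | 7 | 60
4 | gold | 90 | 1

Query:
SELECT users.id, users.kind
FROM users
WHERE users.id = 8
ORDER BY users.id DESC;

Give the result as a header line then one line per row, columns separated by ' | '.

== RESULT ==
users.id | users.kind
8 | gold

Derivation:
After WHERE (1 rows):
users.kind | users.id
gold | 8
After SELECT (1 rows):
users.id | users.kind
8 | gold
After ORDER BY (1 rows):
users.id | users.kind
8 | gold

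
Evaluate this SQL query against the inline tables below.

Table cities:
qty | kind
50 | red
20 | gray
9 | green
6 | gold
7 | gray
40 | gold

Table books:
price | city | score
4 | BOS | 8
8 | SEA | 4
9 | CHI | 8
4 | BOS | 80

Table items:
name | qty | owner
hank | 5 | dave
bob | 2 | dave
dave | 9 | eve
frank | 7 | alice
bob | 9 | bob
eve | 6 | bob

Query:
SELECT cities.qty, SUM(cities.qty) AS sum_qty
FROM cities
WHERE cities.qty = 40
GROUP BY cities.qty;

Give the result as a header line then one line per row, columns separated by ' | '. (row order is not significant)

== RESULT ==
cities.qty | sum_qty
40 | 40

Derivation:
After WHERE (1 rows):
cities.qty | cities.kind
40 | gold
After GROUP BY (1 rows):
cities.qty | sum_qty
40 | 40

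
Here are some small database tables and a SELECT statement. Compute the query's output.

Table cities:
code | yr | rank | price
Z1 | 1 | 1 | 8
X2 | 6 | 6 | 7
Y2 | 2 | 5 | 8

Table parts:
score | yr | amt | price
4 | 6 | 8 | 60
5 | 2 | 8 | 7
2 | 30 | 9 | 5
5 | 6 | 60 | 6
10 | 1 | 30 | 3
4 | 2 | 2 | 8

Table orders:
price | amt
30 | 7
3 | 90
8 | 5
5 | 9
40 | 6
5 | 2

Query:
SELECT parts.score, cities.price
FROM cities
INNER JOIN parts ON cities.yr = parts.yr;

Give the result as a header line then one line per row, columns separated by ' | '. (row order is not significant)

== RESULT ==
parts.score | cities.price
10 | 8
4 | 7
5 | 7
5 | 8
4 | 8

Derivation:
After JOIN parts (5 rows):
cities.code | cities.yr | cities.rank | cities.price | parts.score | parts.yr | parts.amt | parts.price
Z1 | 1 | 1 | 8 | 10 | 1 | 30 | 3
X2 | 6 | 6 | 7 | 4 | 6 | 8 | 60
X2 | 6 | 6 | 7 | 5 | 6 | 60 | 6
Y2 | 2 | 5 | 8 | 5 | 2 | 8 | 7
Y2 | 2 | 5 | 8 | 4 | 2 | 2 | 8
After SELECT (5 rows):
parts.score | cities.price
10 | 8
4 | 7
5 | 7
5 | 8
4 | 8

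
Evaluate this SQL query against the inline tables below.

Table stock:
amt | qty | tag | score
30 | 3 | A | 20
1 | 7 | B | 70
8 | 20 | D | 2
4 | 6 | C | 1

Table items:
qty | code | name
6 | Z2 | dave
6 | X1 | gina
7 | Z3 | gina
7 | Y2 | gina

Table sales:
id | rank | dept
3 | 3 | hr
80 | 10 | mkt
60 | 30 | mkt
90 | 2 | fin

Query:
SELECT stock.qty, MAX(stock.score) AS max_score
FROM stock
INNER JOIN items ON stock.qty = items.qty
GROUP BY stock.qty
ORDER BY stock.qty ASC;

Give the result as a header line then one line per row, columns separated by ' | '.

After JOIN items (4 rows):
stock.amt | stock.qty | stock.tag | stock.score | items.qty | items.code | items.name
1 | 7 | B | 70 | 7 | Z3 | gina
1 | 7 | B | 70 | 7 | Y2 | gina
4 | 6 | C | 1 | 6 | Z2 | dave
4 | 6 | C | 1 | 6 | X1 | gina
After GROUP BY (2 rows):
stock.qty | max_score
7 | 70
6 | 1
After ORDER BY (2 rows):
stock.qty | max_score
6 | 1
7 | 70

== RESULT ==
stock.qty | max_score
6 | 1
7 | 70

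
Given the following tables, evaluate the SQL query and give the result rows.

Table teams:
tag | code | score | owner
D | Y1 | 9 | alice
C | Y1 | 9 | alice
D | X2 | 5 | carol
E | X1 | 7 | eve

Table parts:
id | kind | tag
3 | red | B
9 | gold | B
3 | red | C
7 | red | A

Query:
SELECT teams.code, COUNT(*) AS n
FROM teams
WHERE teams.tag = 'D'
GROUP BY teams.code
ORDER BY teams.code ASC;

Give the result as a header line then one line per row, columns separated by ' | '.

After WHERE (2 rows):
teams.tag | teams.code | teams.score | teams.owner
D | Y1 | 9 | alice
D | X2 | 5 | carol
After GROUP BY (2 rows):
teams.code | n
Y1 | 1
X2 | 1
After ORDER BY (2 rows):
teams.code | n
X2 | 1
Y1 | 1

== RESULT ==
teams.code | n
X2 | 1
Y1 | 1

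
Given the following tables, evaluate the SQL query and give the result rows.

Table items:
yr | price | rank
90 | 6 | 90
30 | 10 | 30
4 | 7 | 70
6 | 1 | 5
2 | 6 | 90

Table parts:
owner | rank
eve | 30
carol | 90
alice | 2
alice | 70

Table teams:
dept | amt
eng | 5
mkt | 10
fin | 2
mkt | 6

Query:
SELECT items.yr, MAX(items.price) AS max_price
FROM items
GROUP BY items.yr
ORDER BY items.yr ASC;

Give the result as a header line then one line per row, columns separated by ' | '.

== RESULT ==
items.yr | max_price
2 | 6
4 | 7
6 | 1
30 | 10
90 | 6

Derivation:
After GROUP BY (5 rows):
items.yr | max_price
90 | 6
30 | 10
4 | 7
6 | 1
2 | 6
After ORDER BY (5 rows):
items.yr | max_price
2 | 6
4 | 7
6 | 1
30 | 10
90 | 6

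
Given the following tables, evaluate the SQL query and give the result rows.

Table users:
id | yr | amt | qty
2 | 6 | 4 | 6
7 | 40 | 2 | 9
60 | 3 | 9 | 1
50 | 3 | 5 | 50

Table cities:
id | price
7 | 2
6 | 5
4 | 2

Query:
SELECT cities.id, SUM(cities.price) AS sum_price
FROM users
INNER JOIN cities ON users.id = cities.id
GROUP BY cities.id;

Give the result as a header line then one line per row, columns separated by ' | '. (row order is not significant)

After JOIN cities (1 rows):
users.id | users.yr | users.amt | users.qty | cities.id | cities.price
7 | 40 | 2 | 9 | 7 | 2
After GROUP BY (1 rows):
cities.id | sum_price
7 | 2

== RESULT ==
cities.id | sum_price
7 | 2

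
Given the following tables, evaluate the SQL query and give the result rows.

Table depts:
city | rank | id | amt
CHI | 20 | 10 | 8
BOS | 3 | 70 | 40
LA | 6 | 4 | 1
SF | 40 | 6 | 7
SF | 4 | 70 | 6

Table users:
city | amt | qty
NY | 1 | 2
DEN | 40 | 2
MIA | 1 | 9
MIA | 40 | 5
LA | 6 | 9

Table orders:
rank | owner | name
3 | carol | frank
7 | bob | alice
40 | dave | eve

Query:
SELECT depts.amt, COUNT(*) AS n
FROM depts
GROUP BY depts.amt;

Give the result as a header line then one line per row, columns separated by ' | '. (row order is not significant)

After GROUP BY (5 rows):
depts.amt | n
8 | 1
40 | 1
1 | 1
7 | 1
6 | 1

== RESULT ==
depts.amt | n
8 | 1
40 | 1
1 | 1
7 | 1
6 | 1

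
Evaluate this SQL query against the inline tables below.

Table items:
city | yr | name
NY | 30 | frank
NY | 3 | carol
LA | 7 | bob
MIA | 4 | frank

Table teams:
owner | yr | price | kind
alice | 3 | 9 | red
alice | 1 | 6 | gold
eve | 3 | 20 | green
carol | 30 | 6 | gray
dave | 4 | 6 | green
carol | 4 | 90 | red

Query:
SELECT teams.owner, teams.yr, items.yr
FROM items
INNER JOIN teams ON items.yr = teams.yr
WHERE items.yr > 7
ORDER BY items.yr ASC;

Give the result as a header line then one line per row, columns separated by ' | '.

After JOIN teams (5 rows):
items.city | items.yr | items.name | teams.owner | teams.yr | teams.price | teams.kind
NY | 30 | frank | carol | 30 | 6 | gray
NY | 3 | carol | alice | 3 | 9 | red
NY | 3 | carol | eve | 3 | 20 | green
MIA | 4 | frank | dave | 4 | 6 | green
MIA | 4 | frank | carol | 4 | 90 | red
After WHERE (1 rows):
items.city | items.yr | items.name | teams.owner | teams.yr | teams.price | teams.kind
NY | 30 | frank | carol | 30 | 6 | gray
After SELECT (1 rows):
teams.owner | teams.yr | items.yr
carol | 30 | 30
After ORDER BY (1 rows):
teams.owner | teams.yr | items.yr
carol | 30 | 30

== RESULT ==
teams.owner | teams.yr | items.yr
carol | 30 | 30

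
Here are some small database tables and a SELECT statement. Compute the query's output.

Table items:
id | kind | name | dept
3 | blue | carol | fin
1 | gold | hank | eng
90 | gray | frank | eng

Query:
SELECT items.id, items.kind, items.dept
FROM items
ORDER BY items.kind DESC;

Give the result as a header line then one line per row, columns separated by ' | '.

After SELECT (3 rows):
items.id | items.kind | items.dept
3 | blue | fin
1 | gold | eng
90 | gray | eng
After ORDER BY (3 rows):
items.id | items.kind | items.dept
90 | gray | eng
1 | gold | eng
3 | blue | fin

== RESULT ==
items.id | items.kind | items.dept
90 | gray | eng
1 | gold | eng
3 | blue | fin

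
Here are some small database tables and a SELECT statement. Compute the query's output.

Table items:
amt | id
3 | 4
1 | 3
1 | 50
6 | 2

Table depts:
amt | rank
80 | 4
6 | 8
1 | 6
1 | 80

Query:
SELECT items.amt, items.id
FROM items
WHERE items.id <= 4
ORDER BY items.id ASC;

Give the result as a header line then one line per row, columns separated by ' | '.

== RESULT ==
items.amt | items.id
6 | 2
1 | 3
3 | 4

Derivation:
After WHERE (3 rows):
items.amt | items.id
3 | 4
1 | 3
6 | 2
After SELECT (3 rows):
items.amt | items.id
3 | 4
1 | 3
6 | 2
After ORDER BY (3 rows):
items.amt | items.id
6 | 2
1 | 3
3 | 4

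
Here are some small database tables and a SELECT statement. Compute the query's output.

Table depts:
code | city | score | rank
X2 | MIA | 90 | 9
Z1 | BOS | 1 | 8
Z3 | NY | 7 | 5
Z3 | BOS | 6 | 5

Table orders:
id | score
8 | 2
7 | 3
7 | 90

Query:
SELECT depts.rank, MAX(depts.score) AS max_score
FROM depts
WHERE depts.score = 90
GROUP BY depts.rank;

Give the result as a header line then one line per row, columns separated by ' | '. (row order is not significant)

After WHERE (1 rows):
depts.code | depts.city | depts.score | depts.rank
X2 | MIA | 90 | 9
After GROUP BY (1 rows):
depts.rank | max_score
9 | 90

== RESULT ==
depts.rank | max_score
9 | 90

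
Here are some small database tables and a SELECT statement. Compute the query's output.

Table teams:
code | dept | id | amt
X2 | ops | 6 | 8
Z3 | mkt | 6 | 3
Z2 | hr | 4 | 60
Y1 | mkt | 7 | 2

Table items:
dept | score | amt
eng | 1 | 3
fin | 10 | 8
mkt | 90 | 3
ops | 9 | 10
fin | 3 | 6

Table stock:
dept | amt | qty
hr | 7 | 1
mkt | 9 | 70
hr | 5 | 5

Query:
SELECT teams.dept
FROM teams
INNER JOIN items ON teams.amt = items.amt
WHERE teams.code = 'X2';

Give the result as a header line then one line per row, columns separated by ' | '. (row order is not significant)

== RESULT ==
teams.dept
ops

Derivation:
After JOIN items (3 rows):
teams.code | teams.dept | teams.id | teams.amt | items.dept | items.score | items.amt
X2 | ops | 6 | 8 | fin | 10 | 8
Z3 | mkt | 6 | 3 | eng | 1 | 3
Z3 | mkt | 6 | 3 | mkt | 90 | 3
After WHERE (1 rows):
teams.code | teams.dept | teams.id | teams.amt | items.dept | items.score | items.amt
X2 | ops | 6 | 8 | fin | 10 | 8
After SELECT (1 rows):
teams.dept
ops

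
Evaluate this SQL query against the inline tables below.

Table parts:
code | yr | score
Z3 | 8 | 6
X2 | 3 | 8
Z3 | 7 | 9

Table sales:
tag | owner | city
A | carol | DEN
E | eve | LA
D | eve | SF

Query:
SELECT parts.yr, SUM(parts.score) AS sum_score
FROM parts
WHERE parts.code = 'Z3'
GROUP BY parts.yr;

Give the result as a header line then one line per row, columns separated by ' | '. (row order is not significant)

== RESULT ==
parts.yr | sum_score
8 | 6
7 | 9

Derivation:
After WHERE (2 rows):
parts.code | parts.yr | parts.score
Z3 | 8 | 6
Z3 | 7 | 9
After GROUP BY (2 rows):
parts.yr | sum_score
8 | 6
7 | 9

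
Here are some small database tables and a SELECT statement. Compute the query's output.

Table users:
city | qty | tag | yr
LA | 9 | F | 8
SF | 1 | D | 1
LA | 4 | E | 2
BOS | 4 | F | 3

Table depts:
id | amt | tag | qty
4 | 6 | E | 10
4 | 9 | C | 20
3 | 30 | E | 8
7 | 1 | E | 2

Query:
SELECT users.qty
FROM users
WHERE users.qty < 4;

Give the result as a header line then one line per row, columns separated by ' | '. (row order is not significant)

After WHERE (1 rows):
users.city | users.qty | users.tag | users.yr
SF | 1 | D | 1
After SELECT (1 rows):
users.qty
1

== RESULT ==
users.qty
1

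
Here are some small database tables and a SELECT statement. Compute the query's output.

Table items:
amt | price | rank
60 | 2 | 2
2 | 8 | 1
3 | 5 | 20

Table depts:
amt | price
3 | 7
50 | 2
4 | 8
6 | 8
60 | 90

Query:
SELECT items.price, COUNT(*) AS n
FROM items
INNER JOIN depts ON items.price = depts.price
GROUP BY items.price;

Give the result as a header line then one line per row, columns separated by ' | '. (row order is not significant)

After JOIN depts (3 rows):
items.amt | items.price | items.rank | depts.amt | depts.price
60 | 2 | 2 | 50 | 2
2 | 8 | 1 | 4 | 8
2 | 8 | 1 | 6 | 8
After GROUP BY (2 rows):
items.price | n
2 | 1
8 | 2

== RESULT ==
items.price | n
2 | 1
8 | 2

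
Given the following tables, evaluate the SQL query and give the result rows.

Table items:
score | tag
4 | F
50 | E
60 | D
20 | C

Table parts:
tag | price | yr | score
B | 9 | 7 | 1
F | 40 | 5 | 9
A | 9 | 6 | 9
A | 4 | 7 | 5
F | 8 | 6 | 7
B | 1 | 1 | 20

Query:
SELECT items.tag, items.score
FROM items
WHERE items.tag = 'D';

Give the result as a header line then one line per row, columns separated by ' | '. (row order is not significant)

== RESULT ==
items.tag | items.score
D | 60

Derivation:
After WHERE (1 rows):
items.score | items.tag
60 | D
After SELECT (1 rows):
items.tag | items.score
D | 60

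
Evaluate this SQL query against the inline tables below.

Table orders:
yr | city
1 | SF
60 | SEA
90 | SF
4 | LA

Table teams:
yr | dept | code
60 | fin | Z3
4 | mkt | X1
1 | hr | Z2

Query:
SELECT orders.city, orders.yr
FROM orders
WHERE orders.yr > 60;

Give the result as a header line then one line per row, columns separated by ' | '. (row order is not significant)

== RESULT ==
orders.city | orders.yr
SF | 90

Derivation:
After WHERE (1 rows):
orders.yr | orders.city
90 | SF
After SELECT (1 rows):
orders.city | orders.yr
SF | 90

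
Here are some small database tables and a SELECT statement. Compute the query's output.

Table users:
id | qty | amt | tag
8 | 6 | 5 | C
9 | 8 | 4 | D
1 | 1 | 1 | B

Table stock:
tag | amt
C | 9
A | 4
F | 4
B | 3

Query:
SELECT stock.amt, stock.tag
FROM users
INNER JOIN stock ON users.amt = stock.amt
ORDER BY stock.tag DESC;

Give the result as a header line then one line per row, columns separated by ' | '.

== RESULT ==
stock.amt | stock.tag
4 | F
4 | A

Derivation:
After JOIN stock (2 rows):
users.id | users.qty | users.amt | users.tag | stock.tag | stock.amt
9 | 8 | 4 | D | A | 4
9 | 8 | 4 | D | F | 4
After SELECT (2 rows):
stock.amt | stock.tag
4 | A
4 | F
After ORDER BY (2 rows):
stock.amt | stock.tag
4 | F
4 | A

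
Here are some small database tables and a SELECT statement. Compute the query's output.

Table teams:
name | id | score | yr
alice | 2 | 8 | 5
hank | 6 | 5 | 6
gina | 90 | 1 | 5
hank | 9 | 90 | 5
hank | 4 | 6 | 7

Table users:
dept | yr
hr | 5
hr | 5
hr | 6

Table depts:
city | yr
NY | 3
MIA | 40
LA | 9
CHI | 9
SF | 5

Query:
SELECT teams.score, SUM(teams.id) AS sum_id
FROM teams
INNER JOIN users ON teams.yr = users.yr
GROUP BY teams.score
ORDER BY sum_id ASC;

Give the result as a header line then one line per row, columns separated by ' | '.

== RESULT ==
teams.score | sum_id
8 | 4
5 | 6
90 | 18
1 | 180

Derivation:
After JOIN users (7 rows):
teams.name | teams.id | teams.score | teams.yr | users.dept | users.yr
alice | 2 | 8 | 5 | hr | 5
alice | 2 | 8 | 5 | hr | 5
hank | 6 | 5 | 6 | hr | 6
gina | 90 | 1 | 5 | hr | 5
gina | 90 | 1 | 5 | hr | 5
hank | 9 | 90 | 5 | hr | 5
hank | 9 | 90 | 5 | hr | 5
After GROUP BY (4 rows):
teams.score | sum_id
8 | 4
5 | 6
1 | 180
90 | 18
After ORDER BY (4 rows):
teams.score | sum_id
8 | 4
5 | 6
90 | 18
1 | 180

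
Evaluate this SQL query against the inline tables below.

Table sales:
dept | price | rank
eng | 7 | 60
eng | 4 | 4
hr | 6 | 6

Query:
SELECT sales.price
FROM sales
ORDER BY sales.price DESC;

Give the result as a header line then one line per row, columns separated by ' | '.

== RESULT ==
sales.price
7
6
4

Derivation:
After SELECT (3 rows):
sales.price
7
4
6
After ORDER BY (3 rows):
sales.price
7
6
4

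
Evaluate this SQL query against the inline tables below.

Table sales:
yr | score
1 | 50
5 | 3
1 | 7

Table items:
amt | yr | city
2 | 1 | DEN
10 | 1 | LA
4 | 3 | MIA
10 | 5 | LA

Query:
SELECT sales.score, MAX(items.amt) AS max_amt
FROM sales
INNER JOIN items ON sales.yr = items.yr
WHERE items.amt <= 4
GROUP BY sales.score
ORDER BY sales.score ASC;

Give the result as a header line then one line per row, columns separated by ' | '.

After JOIN items (5 rows):
sales.yr | sales.score | items.amt | items.yr | items.city
1 | 50 | 2 | 1 | DEN
1 | 50 | 10 | 1 | LA
5 | 3 | 10 | 5 | LA
1 | 7 | 2 | 1 | DEN
1 | 7 | 10 | 1 | LA
After WHERE (2 rows):
sales.yr | sales.score | items.amt | items.yr | items.city
1 | 50 | 2 | 1 | DEN
1 | 7 | 2 | 1 | DEN
After GROUP BY (2 rows):
sales.score | max_amt
50 | 2
7 | 2
After ORDER BY (2 rows):
sales.score | max_amt
7 | 2
50 | 2

== RESULT ==
sales.score | max_amt
7 | 2
50 | 2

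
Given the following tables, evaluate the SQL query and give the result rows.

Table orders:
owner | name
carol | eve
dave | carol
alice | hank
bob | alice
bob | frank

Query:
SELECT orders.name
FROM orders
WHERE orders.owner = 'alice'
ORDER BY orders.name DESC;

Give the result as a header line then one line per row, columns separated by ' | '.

== RESULT ==
orders.name
hank

Derivation:
After WHERE (1 rows):
orders.owner | orders.name
alice | hank
After SELECT (1 rows):
orders.name
hank
After ORDER BY (1 rows):
orders.name
hank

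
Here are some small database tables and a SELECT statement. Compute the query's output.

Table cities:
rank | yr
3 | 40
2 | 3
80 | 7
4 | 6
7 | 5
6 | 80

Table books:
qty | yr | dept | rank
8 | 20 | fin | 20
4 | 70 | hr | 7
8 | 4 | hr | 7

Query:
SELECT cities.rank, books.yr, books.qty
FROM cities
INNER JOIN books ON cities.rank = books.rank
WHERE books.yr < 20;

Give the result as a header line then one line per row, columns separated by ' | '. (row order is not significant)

== RESULT ==
cities.rank | books.yr | books.qty
7 | 4 | 8

Derivation:
After JOIN books (2 rows):
cities.rank | cities.yr | books.qty | books.yr | books.dept | books.rank
7 | 5 | 4 | 70 | hr | 7
7 | 5 | 8 | 4 | hr | 7
After WHERE (1 rows):
cities.rank | cities.yr | books.qty | books.yr | books.dept | books.rank
7 | 5 | 8 | 4 | hr | 7
After SELECT (1 rows):
cities.rank | books.yr | books.qty
7 | 4 | 8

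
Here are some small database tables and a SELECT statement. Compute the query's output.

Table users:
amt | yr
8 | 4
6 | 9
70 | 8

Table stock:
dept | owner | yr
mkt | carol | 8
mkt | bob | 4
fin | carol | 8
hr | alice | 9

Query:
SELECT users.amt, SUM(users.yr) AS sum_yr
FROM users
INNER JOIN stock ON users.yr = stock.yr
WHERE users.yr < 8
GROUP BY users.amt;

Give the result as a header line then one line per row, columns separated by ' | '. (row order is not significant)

== RESULT ==
users.amt | sum_yr
8 | 4

Derivation:
After JOIN stock (4 rows):
users.amt | users.yr | stock.dept | stock.owner | stock.yr
8 | 4 | mkt | bob | 4
6 | 9 | hr | alice | 9
70 | 8 | mkt | carol | 8
70 | 8 | fin | carol | 8
After WHERE (1 rows):
users.amt | users.yr | stock.dept | stock.owner | stock.yr
8 | 4 | mkt | bob | 4
After GROUP BY (1 rows):
users.amt | sum_yr
8 | 4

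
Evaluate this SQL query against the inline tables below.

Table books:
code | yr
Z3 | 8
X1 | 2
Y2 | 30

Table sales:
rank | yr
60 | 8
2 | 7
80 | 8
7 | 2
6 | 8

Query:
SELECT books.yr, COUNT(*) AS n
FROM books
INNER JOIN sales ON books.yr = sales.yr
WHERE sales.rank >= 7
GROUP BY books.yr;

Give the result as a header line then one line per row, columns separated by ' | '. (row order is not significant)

After JOIN sales (4 rows):
books.code | books.yr | sales.rank | sales.yr
Z3 | 8 | 60 | 8
Z3 | 8 | 80 | 8
Z3 | 8 | 6 | 8
X1 | 2 | 7 | 2
After WHERE (3 rows):
books.code | books.yr | sales.rank | sales.yr
Z3 | 8 | 60 | 8
Z3 | 8 | 80 | 8
X1 | 2 | 7 | 2
After GROUP BY (2 rows):
books.yr | n
8 | 2
2 | 1

== RESULT ==
books.yr | n
8 | 2
2 | 1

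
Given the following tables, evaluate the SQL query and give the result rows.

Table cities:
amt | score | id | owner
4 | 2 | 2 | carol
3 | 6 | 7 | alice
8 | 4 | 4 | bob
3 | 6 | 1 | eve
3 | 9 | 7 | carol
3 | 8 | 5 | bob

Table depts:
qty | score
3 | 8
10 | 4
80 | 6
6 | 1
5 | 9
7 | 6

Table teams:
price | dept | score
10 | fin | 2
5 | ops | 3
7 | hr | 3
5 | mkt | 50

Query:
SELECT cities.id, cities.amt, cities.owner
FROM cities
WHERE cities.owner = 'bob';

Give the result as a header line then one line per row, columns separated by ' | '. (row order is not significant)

After WHERE (2 rows):
cities.amt | cities.score | cities.id | cities.owner
8 | 4 | 4 | bob
3 | 8 | 5 | bob
After SELECT (2 rows):
cities.id | cities.amt | cities.owner
4 | 8 | bob
5 | 3 | bob

== RESULT ==
cities.id | cities.amt | cities.owner
4 | 8 | bob
5 | 3 | bob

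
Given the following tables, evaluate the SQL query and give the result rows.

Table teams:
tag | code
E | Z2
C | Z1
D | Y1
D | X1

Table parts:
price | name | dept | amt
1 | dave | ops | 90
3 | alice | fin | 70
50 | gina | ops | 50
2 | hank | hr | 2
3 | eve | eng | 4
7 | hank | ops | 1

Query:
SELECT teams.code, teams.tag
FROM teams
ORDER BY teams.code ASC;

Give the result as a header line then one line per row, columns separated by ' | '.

After SELECT (4 rows):
teams.code | teams.tag
Z2 | E
Z1 | C
Y1 | D
X1 | D
After ORDER BY (4 rows):
teams.code | teams.tag
X1 | D
Y1 | D
Z1 | C
Z2 | E

== RESULT ==
teams.code | teams.tag
X1 | D
Y1 | D
Z1 | C
Z2 | E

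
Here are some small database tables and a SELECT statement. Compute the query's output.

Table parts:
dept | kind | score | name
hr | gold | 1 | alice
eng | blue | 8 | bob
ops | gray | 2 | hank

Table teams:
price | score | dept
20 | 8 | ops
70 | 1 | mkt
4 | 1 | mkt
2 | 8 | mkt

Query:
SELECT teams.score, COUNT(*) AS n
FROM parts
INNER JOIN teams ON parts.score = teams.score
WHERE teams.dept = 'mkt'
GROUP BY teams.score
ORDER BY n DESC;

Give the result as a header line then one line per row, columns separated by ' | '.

== RESULT ==
teams.score | n
1 | 2
8 | 1

Derivation:
After JOIN teams (4 rows):
parts.dept | parts.kind | parts.score | parts.name | teams.price | teams.score | teams.dept
hr | gold | 1 | alice | 70 | 1 | mkt
hr | gold | 1 | alice | 4 | 1 | mkt
eng | blue | 8 | bob | 20 | 8 | ops
eng | blue | 8 | bob | 2 | 8 | mkt
After WHERE (3 rows):
parts.dept | parts.kind | parts.score | parts.name | teams.price | teams.score | teams.dept
hr | gold | 1 | alice | 70 | 1 | mkt
hr | gold | 1 | alice | 4 | 1 | mkt
eng | blue | 8 | bob | 2 | 8 | mkt
After GROUP BY (2 rows):
teams.score | n
1 | 2
8 | 1
After ORDER BY (2 rows):
teams.score | n
1 | 2
8 | 1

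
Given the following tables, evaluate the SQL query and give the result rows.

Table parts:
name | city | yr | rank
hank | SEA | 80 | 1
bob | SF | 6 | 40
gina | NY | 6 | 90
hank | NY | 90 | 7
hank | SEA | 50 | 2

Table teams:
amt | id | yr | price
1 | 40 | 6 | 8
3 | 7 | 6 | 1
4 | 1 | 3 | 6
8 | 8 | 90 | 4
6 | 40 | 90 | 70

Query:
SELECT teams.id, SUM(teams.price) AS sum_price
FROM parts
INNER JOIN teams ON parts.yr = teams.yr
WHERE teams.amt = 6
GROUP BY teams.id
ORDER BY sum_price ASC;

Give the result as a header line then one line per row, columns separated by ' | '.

== RESULT ==
teams.id | sum_price
40 | 70

Derivation:
After JOIN teams (6 rows):
parts.name | parts.city | parts.yr | parts.rank | teams.amt | teams.id | teams.yr | teams.price
bob | SF | 6 | 40 | 1 | 40 | 6 | 8
bob | SF | 6 | 40 | 3 | 7 | 6 | 1
gina | NY | 6 | 90 | 1 | 40 | 6 | 8
gina | NY | 6 | 90 | 3 | 7 | 6 | 1
hank | NY | 90 | 7 | 8 | 8 | 90 | 4
hank | NY | 90 | 7 | 6 | 40 | 90 | 70
After WHERE (1 rows):
parts.name | parts.city | parts.yr | parts.rank | teams.amt | teams.id | teams.yr | teams.price
hank | NY | 90 | 7 | 6 | 40 | 90 | 70
After GROUP BY (1 rows):
teams.id | sum_price
40 | 70
After ORDER BY (1 rows):
teams.id | sum_price
40 | 70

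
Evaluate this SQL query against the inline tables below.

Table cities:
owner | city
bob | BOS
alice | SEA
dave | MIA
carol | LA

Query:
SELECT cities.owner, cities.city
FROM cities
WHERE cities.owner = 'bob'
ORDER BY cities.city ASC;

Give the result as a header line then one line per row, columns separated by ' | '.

After WHERE (1 rows):
cities.owner | cities.city
bob | BOS
After SELECT (1 rows):
cities.owner | cities.city
bob | BOS
After ORDER BY (1 rows):
cities.owner | cities.city
bob | BOS

== RESULT ==
cities.owner | cities.city
bob | BOS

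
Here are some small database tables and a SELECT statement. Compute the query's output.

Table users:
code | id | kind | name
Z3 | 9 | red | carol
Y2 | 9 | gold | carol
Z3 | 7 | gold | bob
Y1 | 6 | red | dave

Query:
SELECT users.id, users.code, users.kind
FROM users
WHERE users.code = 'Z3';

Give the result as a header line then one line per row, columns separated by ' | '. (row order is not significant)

After WHERE (2 rows):
users.code | users.id | users.kind | users.name
Z3 | 9 | red | carol
Z3 | 7 | gold | bob
After SELECT (2 rows):
users.id | users.code | users.kind
9 | Z3 | red
7 | Z3 | gold

== RESULT ==
users.id | users.code | users.kind
9 | Z3 | red
7 | Z3 | gold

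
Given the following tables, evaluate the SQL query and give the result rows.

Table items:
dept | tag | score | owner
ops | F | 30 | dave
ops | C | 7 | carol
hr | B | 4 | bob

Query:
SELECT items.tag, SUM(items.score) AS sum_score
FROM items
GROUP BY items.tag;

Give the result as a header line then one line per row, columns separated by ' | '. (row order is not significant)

== RESULT ==
items.tag | sum_score
F | 30
C | 7
B | 4

Derivation:
After GROUP BY (3 rows):
items.tag | sum_score
F | 30
C | 7
B | 4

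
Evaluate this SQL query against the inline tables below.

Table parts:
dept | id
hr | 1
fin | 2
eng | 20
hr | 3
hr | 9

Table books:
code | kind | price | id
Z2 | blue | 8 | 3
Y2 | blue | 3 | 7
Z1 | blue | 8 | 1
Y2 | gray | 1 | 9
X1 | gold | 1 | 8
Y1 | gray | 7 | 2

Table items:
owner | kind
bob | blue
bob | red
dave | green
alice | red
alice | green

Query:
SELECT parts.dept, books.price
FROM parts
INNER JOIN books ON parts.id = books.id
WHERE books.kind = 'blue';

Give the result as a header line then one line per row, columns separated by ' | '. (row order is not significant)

After JOIN books (4 rows):
parts.dept | parts.id | books.code | books.kind | books.price | books.id
hr | 1 | Z1 | blue | 8 | 1
fin | 2 | Y1 | gray | 7 | 2
hr | 3 | Z2 | blue | 8 | 3
hr | 9 | Y2 | gray | 1 | 9
After WHERE (2 rows):
parts.dept | parts.id | books.code | books.kind | books.price | books.id
hr | 1 | Z1 | blue | 8 | 1
hr | 3 | Z2 | blue | 8 | 3
After SELECT (2 rows):
parts.dept | books.price
hr | 8
hr | 8

== RESULT ==
parts.dept | books.price
hr | 8
hr | 8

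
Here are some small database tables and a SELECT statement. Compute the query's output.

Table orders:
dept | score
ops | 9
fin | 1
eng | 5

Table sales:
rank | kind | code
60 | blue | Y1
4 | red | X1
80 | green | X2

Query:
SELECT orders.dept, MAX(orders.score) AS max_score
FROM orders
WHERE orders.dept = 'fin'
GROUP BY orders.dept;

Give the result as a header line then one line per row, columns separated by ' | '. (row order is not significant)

== RESULT ==
orders.dept | max_score
fin | 1

Derivation:
After WHERE (1 rows):
orders.dept | orders.score
fin | 1
After GROUP BY (1 rows):
orders.dept | max_score
fin | 1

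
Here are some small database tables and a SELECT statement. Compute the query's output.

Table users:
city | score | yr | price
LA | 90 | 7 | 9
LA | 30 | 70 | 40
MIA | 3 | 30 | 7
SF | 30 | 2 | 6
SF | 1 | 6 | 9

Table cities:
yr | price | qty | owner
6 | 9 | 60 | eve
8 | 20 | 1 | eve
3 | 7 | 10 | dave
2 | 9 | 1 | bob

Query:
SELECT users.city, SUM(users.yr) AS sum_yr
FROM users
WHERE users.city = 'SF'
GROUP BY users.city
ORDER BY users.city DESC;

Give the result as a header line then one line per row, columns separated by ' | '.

== RESULT ==
users.city | sum_yr
SF | 8

Derivation:
After WHERE (2 rows):
users.city | users.score | users.yr | users.price
SF | 30 | 2 | 6
SF | 1 | 6 | 9
After GROUP BY (1 rows):
users.city | sum_yr
SF | 8
After ORDER BY (1 rows):
users.city | sum_yr
SF | 8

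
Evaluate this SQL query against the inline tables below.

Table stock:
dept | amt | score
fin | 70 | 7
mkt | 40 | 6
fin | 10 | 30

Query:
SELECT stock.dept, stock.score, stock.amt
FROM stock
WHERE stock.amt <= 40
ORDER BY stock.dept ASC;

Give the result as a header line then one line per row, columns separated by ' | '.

After WHERE (2 rows):
stock.dept | stock.amt | stock.score
mkt | 40 | 6
fin | 10 | 30
After SELECT (2 rows):
stock.dept | stock.score | stock.amt
mkt | 6 | 40
fin | 30 | 10
After ORDER BY (2 rows):
stock.dept | stock.score | stock.amt
fin | 30 | 10
mkt | 6 | 40

== RESULT ==
stock.dept | stock.score | stock.amt
fin | 30 | 10
mkt | 6 | 40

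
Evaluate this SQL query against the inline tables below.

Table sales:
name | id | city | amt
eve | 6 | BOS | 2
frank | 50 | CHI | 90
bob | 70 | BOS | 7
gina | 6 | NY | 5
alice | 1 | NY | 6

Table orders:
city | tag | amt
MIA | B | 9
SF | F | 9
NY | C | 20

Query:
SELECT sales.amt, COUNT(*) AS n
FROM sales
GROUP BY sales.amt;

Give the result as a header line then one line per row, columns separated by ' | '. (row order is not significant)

After GROUP BY (5 rows):
sales.amt | n
2 | 1
90 | 1
7 | 1
5 | 1
6 | 1

== RESULT ==
sales.amt | n
2 | 1
90 | 1
7 | 1
5 | 1
6 | 1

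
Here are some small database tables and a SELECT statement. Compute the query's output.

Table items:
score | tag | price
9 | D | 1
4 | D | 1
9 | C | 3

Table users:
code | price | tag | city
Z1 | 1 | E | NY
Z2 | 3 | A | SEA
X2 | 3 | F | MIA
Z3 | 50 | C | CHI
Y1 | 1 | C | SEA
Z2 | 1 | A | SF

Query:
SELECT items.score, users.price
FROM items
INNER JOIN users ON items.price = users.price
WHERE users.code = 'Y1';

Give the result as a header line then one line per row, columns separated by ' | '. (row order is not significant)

After JOIN users (8 rows):
items.score | items.tag | items.price | users.code | users.price | users.tag | users.city
9 | D | 1 | Z1 | 1 | E | NY
9 | D | 1 | Y1 | 1 | C | SEA
9 | D | 1 | Z2 | 1 | A | SF
4 | D | 1 | Z1 | 1 | E | NY
4 | D | 1 | Y1 | 1 | C | SEA
4 | D | 1 | Z2 | 1 | A | SF
9 | C | 3 | Z2 | 3 | A | SEA
9 | C | 3 | X2 | 3 | F | MIA
After WHERE (2 rows):
items.score | items.tag | items.price | users.code | users.price | users.tag | users.city
9 | D | 1 | Y1 | 1 | C | SEA
4 | D | 1 | Y1 | 1 | C | SEA
After SELECT (2 rows):
items.score | users.price
9 | 1
4 | 1

== RESULT ==
items.score | users.price
9 | 1
4 | 1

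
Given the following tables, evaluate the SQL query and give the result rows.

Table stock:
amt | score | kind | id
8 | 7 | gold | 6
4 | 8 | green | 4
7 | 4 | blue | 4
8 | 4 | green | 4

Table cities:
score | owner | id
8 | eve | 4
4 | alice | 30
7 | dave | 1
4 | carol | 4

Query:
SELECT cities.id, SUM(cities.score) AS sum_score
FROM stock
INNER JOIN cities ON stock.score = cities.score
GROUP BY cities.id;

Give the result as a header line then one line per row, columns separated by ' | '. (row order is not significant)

After JOIN cities (6 rows):
stock.amt | stock.score | stock.kind | stock.id | cities.score | cities.owner | cities.id
8 | 7 | gold | 6 | 7 | dave | 1
4 | 8 | green | 4 | 8 | eve | 4
7 | 4 | blue | 4 | 4 | alice | 30
7 | 4 | blue | 4 | 4 | carol | 4
8 | 4 | green | 4 | 4 | alice | 30
8 | 4 | green | 4 | 4 | carol | 4
After GROUP BY (3 rows):
cities.id | sum_score
1 | 7
4 | 16
30 | 8

== RESULT ==
cities.id | sum_score
1 | 7
4 | 16
30 | 8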